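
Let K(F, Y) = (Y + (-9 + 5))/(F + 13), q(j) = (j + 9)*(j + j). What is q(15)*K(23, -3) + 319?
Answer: 179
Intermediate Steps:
q(j) = 2*j*(9 + j) (q(j) = (9 + j)*(2*j) = 2*j*(9 + j))
K(F, Y) = (-4 + Y)/(13 + F) (K(F, Y) = (Y - 4)/(13 + F) = (-4 + Y)/(13 + F))
q(15)*K(23, -3) + 319 = (2*15*(9 + 15))*((-4 - 3)/(13 + 23)) + 319 = (2*15*24)*(-7/36) + 319 = 720*((1/36)*(-7)) + 319 = 720*(-7/36) + 319 = -140 + 319 = 179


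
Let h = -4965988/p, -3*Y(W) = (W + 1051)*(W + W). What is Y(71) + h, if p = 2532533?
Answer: -134502728552/2532533 ≈ -53110.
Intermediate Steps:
Y(W) = -2*W*(1051 + W)/3 (Y(W) = -(W + 1051)*(W + W)/3 = -(1051 + W)*2*W/3 = -2*W*(1051 + W)/3)
h = -4965988/2532533 ≈ -1.9609
Y(71) + h = -⅔*71*(1051 + 71) - 4965988/2532533 = -⅔*71*1122 - 4965988/2532533 = -53108 - 4965988/2532533 = -134502728552/2532533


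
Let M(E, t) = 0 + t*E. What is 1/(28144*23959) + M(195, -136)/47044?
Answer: -235295941301/417392997424 ≈ -0.56373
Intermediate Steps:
M(E, t) = E*t (M(E, t) = 0 + E*t = E*t)
1/(28144*23959) + M(195, -136)/47044 = 1/(28144*23959) + (195*(-136))/47044 = (1/28144)*(1/23959) - 26520*1/47044 = 1/674302096 - 6630/11761 = -235295941301/417392997424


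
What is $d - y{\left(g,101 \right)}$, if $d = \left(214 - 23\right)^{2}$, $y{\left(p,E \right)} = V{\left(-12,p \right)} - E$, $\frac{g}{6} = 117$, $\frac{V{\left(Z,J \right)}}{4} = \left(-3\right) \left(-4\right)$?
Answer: $36534$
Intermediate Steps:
$V{\left(Z,J \right)} = 48$ ($V{\left(Z,J \right)} = 4 \left(\left(-3\right) \left(-4\right)\right) = 4 \cdot 12 = 48$)
$g = 702$ ($g = 6 \cdot 117 = 702$)
$y{\left(p,E \right)} = 48 - E$
$d = 36481$ ($d = 191^{2} = 36481$)
$d - y{\left(g,101 \right)} = 36481 - \left(48 - 101\right) = 36481 - -53 = 36481 + 53 = 36534$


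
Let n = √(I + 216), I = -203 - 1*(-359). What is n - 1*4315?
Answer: -4315 + 2*√93 ≈ -4295.7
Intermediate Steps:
I = 156 (I = -203 + 359 = 156)
n = 2*√93 (n = √(156 + 216) = √372 = 2*√93 ≈ 19.287)
n - 1*4315 = 2*√93 - 1*4315 = 2*√93 - 4315 = -4315 + 2*√93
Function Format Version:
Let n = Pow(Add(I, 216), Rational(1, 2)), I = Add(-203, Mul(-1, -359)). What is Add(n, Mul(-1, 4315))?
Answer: Add(-4315, Mul(2, Pow(93, Rational(1, 2)))) ≈ -4295.7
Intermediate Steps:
I = 156 (I = Add(-203, 359) = 156)
n = Mul(2, Pow(93, Rational(1, 2))) (n = Pow(Add(156, 216), Rational(1, 2)) = Pow(372, Rational(1, 2)) = Mul(2, Pow(93, Rational(1, 2))) ≈ 19.287)
Add(n, Mul(-1, 4315)) = Add(Mul(2, Pow(93, Rational(1, 2))), Mul(-1, 4315)) = Add(Mul(2, Pow(93, Rational(1, 2))), -4315) = Add(-4315, Mul(2, Pow(93, Rational(1, 2))))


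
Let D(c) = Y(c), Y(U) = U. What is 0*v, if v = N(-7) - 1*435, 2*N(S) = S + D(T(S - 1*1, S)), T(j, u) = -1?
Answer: 0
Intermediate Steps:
D(c) = c
N(S) = -1/2 + S/2 (N(S) = (S - 1)/2 = (-1 + S)/2 = -1/2 + S/2)
v = -439 (v = (-1/2 + (1/2)*(-7)) - 1*435 = (-1/2 - 7/2) - 435 = -4 - 435 = -439)
0*v = 0*(-439) = 0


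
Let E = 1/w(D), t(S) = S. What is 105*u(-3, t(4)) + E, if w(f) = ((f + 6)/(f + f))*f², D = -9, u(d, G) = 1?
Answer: 2837/27 ≈ 105.07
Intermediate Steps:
w(f) = f*(6 + f)/2 (w(f) = ((6 + f)/((2*f)))*f² = ((6 + f)*(1/(2*f)))*f² = ((6 + f)/(2*f))*f² = f*(6 + f)/2)
E = 2/27 (E = 1/((½)*(-9)*(6 - 9)) = 1/((½)*(-9)*(-3)) = 1/(27/2) = 2/27 ≈ 0.074074)
105*u(-3, t(4)) + E = 105*1 + 2/27 = 105 + 2/27 = 2837/27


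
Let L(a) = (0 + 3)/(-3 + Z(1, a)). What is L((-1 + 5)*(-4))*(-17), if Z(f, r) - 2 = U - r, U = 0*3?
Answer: -17/5 ≈ -3.4000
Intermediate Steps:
U = 0
Z(f, r) = 2 - r (Z(f, r) = 2 + (0 - r) = 2 - r)
L(a) = 3/(-1 - a) (L(a) = (0 + 3)/(-3 + (2 - a)) = 3/(-1 - a))
L((-1 + 5)*(-4))*(-17) = (3/(-1 - (-1 + 5)*(-4)))*(-17) = (3/(-1 - 4*(-4)))*(-17) = (3/(-1 - 1*(-16)))*(-17) = (3/(-1 + 16))*(-17) = (3/15)*(-17) = (3*(1/15))*(-17) = (⅕)*(-17) = -17/5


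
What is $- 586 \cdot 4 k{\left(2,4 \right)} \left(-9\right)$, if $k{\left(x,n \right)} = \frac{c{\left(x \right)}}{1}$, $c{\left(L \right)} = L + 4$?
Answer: $126576$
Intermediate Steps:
$c{\left(L \right)} = 4 + L$
$k{\left(x,n \right)} = 4 + x$ ($k{\left(x,n \right)} = \frac{4 + x}{1} = \left(4 + x\right) 1 = 4 + x$)
$- 586 \cdot 4 k{\left(2,4 \right)} \left(-9\right) = - 586 \cdot 4 \left(4 + 2\right) \left(-9\right) = - 586 \cdot 4 \cdot 6 \left(-9\right) = - 586 \cdot 24 \left(-9\right) = \left(-586\right) \left(-216\right) = 126576$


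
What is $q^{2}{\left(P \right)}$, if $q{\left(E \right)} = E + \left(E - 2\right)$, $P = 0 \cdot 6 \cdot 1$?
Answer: $4$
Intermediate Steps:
$P = 0$ ($P = 0 \cdot 1 = 0$)
$q{\left(E \right)} = -2 + 2 E$ ($q{\left(E \right)} = E + \left(E - 2\right) = E + \left(-2 + E\right) = -2 + 2 E$)
$q^{2}{\left(P \right)} = \left(-2 + 2 \cdot 0\right)^{2} = \left(-2 + 0\right)^{2} = \left(-2\right)^{2} = 4$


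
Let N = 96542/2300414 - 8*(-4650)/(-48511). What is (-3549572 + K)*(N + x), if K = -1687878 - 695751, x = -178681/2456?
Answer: 59743316130390588236401/137039131004312 ≈ 4.3596e+8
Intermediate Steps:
x = -178681/2456 (x = -178681*1/2456 = -178681/2456 ≈ -72.753)
K = -2383629
N = -40446025919/55797691777 (N = 96542*(1/2300414) + 37200*(-1/48511) = 48271/1150207 - 37200/48511 = -40446025919/55797691777 ≈ -0.72487)
(-3549572 + K)*(N + x) = (-3549572 - 2383629)*(-40446025919/55797691777 - 178681/2456) = -5933201*(-10069322804063201/137039131004312) = 59743316130390588236401/137039131004312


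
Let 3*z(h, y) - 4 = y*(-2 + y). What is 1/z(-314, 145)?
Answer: 1/6913 ≈ 0.00014465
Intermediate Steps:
z(h, y) = 4/3 + y*(-2 + y)/3 (z(h, y) = 4/3 + (y*(-2 + y))/3 = 4/3 + y*(-2 + y)/3)
1/z(-314, 145) = 1/(4/3 - ⅔*145 + (⅓)*145²) = 1/(4/3 - 290/3 + (⅓)*21025) = 1/(4/3 - 290/3 + 21025/3) = 1/6913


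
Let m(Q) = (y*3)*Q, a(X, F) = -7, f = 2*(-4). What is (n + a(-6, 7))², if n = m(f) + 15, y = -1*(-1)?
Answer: 256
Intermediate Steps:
f = -8
y = 1
m(Q) = 3*Q (m(Q) = (1*3)*Q = 3*Q)
n = -9 (n = 3*(-8) + 15 = -24 + 15 = -9)
(n + a(-6, 7))² = (-9 - 7)² = (-16)² = 256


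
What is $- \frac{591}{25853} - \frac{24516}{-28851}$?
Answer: $\frac{205587069}{248628301} \approx 0.82689$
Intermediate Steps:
$- \frac{591}{25853} - \frac{24516}{-28851} = \left(-591\right) \frac{1}{25853} - - \frac{8172}{9617} = - \frac{591}{25853} + \frac{8172}{9617} = \frac{205587069}{248628301}$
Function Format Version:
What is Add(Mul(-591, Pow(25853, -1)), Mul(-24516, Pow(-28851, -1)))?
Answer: Rational(205587069, 248628301) ≈ 0.82689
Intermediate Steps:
Add(Mul(-591, Pow(25853, -1)), Mul(-24516, Pow(-28851, -1))) = Add(Mul(-591, Rational(1, 25853)), Mul(-24516, Rational(-1, 28851))) = Add(Rational(-591, 25853), Rational(8172, 9617)) = Rational(205587069, 248628301)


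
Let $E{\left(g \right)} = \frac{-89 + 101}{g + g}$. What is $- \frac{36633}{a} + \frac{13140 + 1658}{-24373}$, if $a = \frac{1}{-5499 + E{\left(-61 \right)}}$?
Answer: $\frac{299504116580827}{1486753} \approx 2.0145 \cdot 10^{8}$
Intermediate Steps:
$E{\left(g \right)} = \frac{6}{g}$ ($E{\left(g \right)} = \frac{12}{2 g} = 12 \frac{1}{2 g} = \frac{6}{g}$)
$a = - \frac{61}{335445}$ ($a = \frac{1}{-5499 + \frac{6}{-61}} = \frac{1}{-5499 + 6 \left(- \frac{1}{61}\right)} = \frac{1}{-5499 - \frac{6}{61}} = \frac{1}{- \frac{335445}{61}} = - \frac{61}{335445} \approx -0.00018185$)
$- \frac{36633}{a} + \frac{13140 + 1658}{-24373} = - \frac{36633}{- \frac{61}{335445}} + \frac{13140 + 1658}{-24373} = \left(-36633\right) \left(- \frac{335445}{61}\right) + 14798 \left(- \frac{1}{24373}\right) = \frac{12288356685}{61} - \frac{14798}{24373} = \frac{299504116580827}{1486753}$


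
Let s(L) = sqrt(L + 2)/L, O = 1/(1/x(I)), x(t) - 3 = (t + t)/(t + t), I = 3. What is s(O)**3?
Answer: 3*sqrt(6)/32 ≈ 0.22964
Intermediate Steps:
x(t) = 4 (x(t) = 3 + (t + t)/(t + t) = 3 + (2*t)/((2*t)) = 3 + (2*t)*(1/(2*t)) = 3 + 1 = 4)
O = 4 (O = 1/(1/4) = 4)
s(L) = sqrt(2 + L)/L
s(O)**3 = (sqrt(2 + 4)/4)**3 = (sqrt(6)/4)**3 = 3*sqrt(6)/32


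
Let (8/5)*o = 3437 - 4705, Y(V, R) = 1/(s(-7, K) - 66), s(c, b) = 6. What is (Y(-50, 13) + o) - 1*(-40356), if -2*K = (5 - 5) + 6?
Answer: 2373809/60 ≈ 39564.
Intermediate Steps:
K = -3 (K = -((5 - 5) + 6)/2 = -(0 + 6)/2 = -1/2*6 = -3)
Y(V, R) = -1/60 (Y(V, R) = 1/(6 - 66) = 1/(-60) = -1/60)
o = -1585/2 (o = 5*(3437 - 4705)/8 = (5/8)*(-1268) = -1585/2 ≈ -792.50)
(Y(-50, 13) + o) - 1*(-40356) = (-1/60 - 1585/2) - 1*(-40356) = -47551/60 + 40356 = 2373809/60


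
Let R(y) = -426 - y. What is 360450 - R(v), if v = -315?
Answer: 360561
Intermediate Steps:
360450 - R(v) = 360450 - (-426 - 1*(-315)) = 360450 - (-426 + 315) = 360450 - 1*(-111) = 360450 + 111 = 360561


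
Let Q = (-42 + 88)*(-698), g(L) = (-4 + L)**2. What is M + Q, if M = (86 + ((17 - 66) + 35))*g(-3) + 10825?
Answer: -17755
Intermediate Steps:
Q = -32108 (Q = 46*(-698) = -32108)
M = 14353 (M = (86 + ((17 - 66) + 35))*(-4 - 3)**2 + 10825 = (86 + (-49 + 35))*(-7)**2 + 10825 = (86 - 14)*49 + 10825 = 72*49 + 10825 = 3528 + 10825 = 14353)
M + Q = 14353 - 32108 = -17755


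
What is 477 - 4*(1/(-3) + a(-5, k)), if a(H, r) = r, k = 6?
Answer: 1363/3 ≈ 454.33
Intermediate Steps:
477 - 4*(1/(-3) + a(-5, k)) = 477 - 4*(1/(-3) + 6) = 477 - 4*(-1/3 + 6) = 477 - 4*17/3 = 477 - 68/3 = 1363/3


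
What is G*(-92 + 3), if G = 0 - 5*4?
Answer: 1780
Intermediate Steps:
G = -20 (G = 0 - 20 = -20)
G*(-92 + 3) = -20*(-92 + 3) = -20*(-89) = 1780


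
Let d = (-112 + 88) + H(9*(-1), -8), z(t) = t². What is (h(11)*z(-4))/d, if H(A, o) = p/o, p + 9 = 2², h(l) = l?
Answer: -128/17 ≈ -7.5294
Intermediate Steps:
p = -5 (p = -9 + 2² = -9 + 4 = -5)
H(A, o) = -5/o
d = -187/8 (d = (-112 + 88) - 5/(-8) = -24 - 5*(-⅛) = -24 + 5/8 = -187/8 ≈ -23.375)
(h(11)*z(-4))/d = (11*(-4)²)/(-187/8) = (11*16)*(-8/187) = 176*(-8/187) = -128/17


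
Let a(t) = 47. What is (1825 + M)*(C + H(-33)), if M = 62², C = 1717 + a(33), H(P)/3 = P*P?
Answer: 28520739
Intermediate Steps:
H(P) = 3*P² (H(P) = 3*(P*P) = 3*P²)
C = 1764 (C = 1717 + 47 = 1764)
M = 3844
(1825 + M)*(C + H(-33)) = (1825 + 3844)*(1764 + 3*(-33)²) = 5669*(1764 + 3*1089) = 5669*(1764 + 3267) = 5669*5031 = 28520739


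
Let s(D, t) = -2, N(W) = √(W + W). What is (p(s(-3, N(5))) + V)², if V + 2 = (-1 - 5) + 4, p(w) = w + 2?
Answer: 16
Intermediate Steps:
N(W) = √2*√W (N(W) = √(2*W) = √2*√W)
p(w) = 2 + w
V = -4 (V = -2 + ((-1 - 5) + 4) = -2 + (-6 + 4) = -2 - 2 = -4)
(p(s(-3, N(5))) + V)² = ((2 - 2) - 4)² = (0 - 4)² = (-4)² = 16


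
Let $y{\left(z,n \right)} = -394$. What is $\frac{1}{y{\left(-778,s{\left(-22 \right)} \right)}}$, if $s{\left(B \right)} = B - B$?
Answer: $- \frac{1}{394} \approx -0.0025381$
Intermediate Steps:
$s{\left(B \right)} = 0$
$\frac{1}{y{\left(-778,s{\left(-22 \right)} \right)}} = \frac{1}{-394} = - \frac{1}{394}$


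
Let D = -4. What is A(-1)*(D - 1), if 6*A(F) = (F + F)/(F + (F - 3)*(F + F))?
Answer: 5/21 ≈ 0.23810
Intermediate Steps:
A(F) = F/(3*(F + 2*F*(-3 + F))) (A(F) = ((F + F)/(F + (F - 3)*(F + F)))/6 = ((2*F)/(F + (-3 + F)*(2*F)))/6 = ((2*F)/(F + 2*F*(-3 + F)))/6 = (2*F/(F + 2*F*(-3 + F)))/6 = F/(3*(F + 2*F*(-3 + F))))
A(-1)*(D - 1) = (1/(3*(-5 + 2*(-1))))*(-4 - 1) = (1/(3*(-5 - 2)))*(-5) = ((⅓)/(-7))*(-5) = ((⅓)*(-⅐))*(-5) = -1/21*(-5) = 5/21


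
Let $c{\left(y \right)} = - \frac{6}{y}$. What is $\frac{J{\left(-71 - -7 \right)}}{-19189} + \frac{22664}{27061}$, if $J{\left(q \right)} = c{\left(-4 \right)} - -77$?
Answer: $\frac{865550415}{1038547058} \approx 0.83342$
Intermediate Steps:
$J{\left(q \right)} = \frac{157}{2}$ ($J{\left(q \right)} = - \frac{6}{-4} - -77 = \left(-6\right) \left(- \frac{1}{4}\right) + 77 = \frac{3}{2} + 77 = \frac{157}{2}$)
$\frac{J{\left(-71 - -7 \right)}}{-19189} + \frac{22664}{27061} = \frac{157}{2 \left(-19189\right)} + \frac{22664}{27061} = \frac{157}{2} \left(- \frac{1}{19189}\right) + 22664 \cdot \frac{1}{27061} = - \frac{157}{38378} + \frac{22664}{27061} = \frac{865550415}{1038547058}$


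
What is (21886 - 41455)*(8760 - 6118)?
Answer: -51701298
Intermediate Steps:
(21886 - 41455)*(8760 - 6118) = -19569*2642 = -51701298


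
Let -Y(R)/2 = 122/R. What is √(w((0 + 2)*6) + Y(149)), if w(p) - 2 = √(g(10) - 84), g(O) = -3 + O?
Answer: √(8046 + 22201*I*√77)/149 ≈ 2.1383 + 2.0518*I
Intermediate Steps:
Y(R) = -244/R
w(p) = 2 + I*√77 (w(p) = 2 + √((-3 + 10) - 84) = 2 + √(7 - 84) = 2 + √(-77) = 2 + I*√77)
√(w((0 + 2)*6) + Y(149)) = √((2 + I*√77) - 244/149) = √(54/149 + I*√77)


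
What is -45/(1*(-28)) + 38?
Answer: 1109/28 ≈ 39.607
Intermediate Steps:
-45/(1*(-28)) + 38 = -45/(-28) + 38 = -45*(-1/28) + 38 = 45/28 + 38 = 1109/28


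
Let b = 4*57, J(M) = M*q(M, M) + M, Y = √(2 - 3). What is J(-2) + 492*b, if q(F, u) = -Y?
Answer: 112174 + 2*I ≈ 1.1217e+5 + 2.0*I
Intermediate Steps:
Y = I (Y = √(-1) = I ≈ 1.0*I)
q(F, u) = -I
J(M) = M - I*M (J(M) = M*(-I) + M = -I*M + M = M - I*M)
b = 228
J(-2) + 492*b = -2*(1 - I) + 492*228 = (-2 + 2*I) + 112176 = 112174 + 2*I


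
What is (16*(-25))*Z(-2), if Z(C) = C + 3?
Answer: -400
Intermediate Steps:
Z(C) = 3 + C
(16*(-25))*Z(-2) = (16*(-25))*(3 - 2) = -400*1 = -400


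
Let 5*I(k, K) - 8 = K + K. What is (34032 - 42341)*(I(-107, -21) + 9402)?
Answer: -390323584/5 ≈ -7.8065e+7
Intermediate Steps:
I(k, K) = 8/5 + 2*K/5 (I(k, K) = 8/5 + (K + K)/5 = 8/5 + (2*K)/5 = 8/5 + 2*K/5)
(34032 - 42341)*(I(-107, -21) + 9402) = (34032 - 42341)*((8/5 + (2/5)*(-21)) + 9402) = -8309*((8/5 - 42/5) + 9402) = -8309*(-34/5 + 9402) = -8309*46976/5 = -390323584/5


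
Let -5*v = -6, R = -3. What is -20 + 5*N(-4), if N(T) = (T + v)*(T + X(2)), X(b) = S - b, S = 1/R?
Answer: 206/3 ≈ 68.667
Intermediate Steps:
v = 6/5 (v = -⅕*(-6) = 6/5 ≈ 1.2000)
S = -⅓ (S = 1/(-3) = -⅓ ≈ -0.33333)
X(b) = -⅓ - b
N(T) = (-7/3 + T)*(6/5 + T) (N(T) = (T + 6/5)*(T + (-⅓ - 1*2)) = (6/5 + T)*(T + (-⅓ - 2)) = (6/5 + T)*(T - 7/3) = (6/5 + T)*(-7/3 + T) = (-7/3 + T)*(6/5 + T))
-20 + 5*N(-4) = -20 + 5*(-14/5 + (-4)² - 17/15*(-4)) = -20 + 5*(-14/5 + 16 + 68/15) = -20 + 5*(266/15) = -20 + 266/3 = 206/3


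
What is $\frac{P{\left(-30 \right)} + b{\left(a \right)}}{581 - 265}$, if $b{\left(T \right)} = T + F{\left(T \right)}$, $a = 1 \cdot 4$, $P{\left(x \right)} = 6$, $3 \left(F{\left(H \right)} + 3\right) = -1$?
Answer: $\frac{5}{237} \approx 0.021097$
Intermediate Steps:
$F{\left(H \right)} = - \frac{10}{3}$ ($F{\left(H \right)} = -3 + \frac{1}{3} \left(-1\right) = -3 - \frac{1}{3} = - \frac{10}{3}$)
$a = 4$
$b{\left(T \right)} = - \frac{10}{3} + T$ ($b{\left(T \right)} = T - \frac{10}{3} = - \frac{10}{3} + T$)
$\frac{P{\left(-30 \right)} + b{\left(a \right)}}{581 - 265} = \frac{6 + \left(- \frac{10}{3} + 4\right)}{581 - 265} = \frac{6 + \frac{2}{3}}{316} = \frac{20}{3} \cdot \frac{1}{316} = \frac{5}{237}$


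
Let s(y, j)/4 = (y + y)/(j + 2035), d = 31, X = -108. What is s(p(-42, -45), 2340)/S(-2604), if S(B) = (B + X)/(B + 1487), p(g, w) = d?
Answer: 34627/1483125 ≈ 0.023347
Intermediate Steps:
p(g, w) = 31
s(y, j) = 8*y/(2035 + j) (s(y, j) = 4*((y + y)/(j + 2035)) = 4*((2*y)/(2035 + j)) = 4*(2*y/(2035 + j)) = 8*y/(2035 + j))
S(B) = (-108 + B)/(1487 + B) (S(B) = (B - 108)/(B + 1487) = (-108 + B)/(1487 + B))
s(p(-42, -45), 2340)/S(-2604) = (8*31/(2035 + 2340))/(((-108 - 2604)/(1487 - 2604))) = (8*31/4375)/((-2712/(-1117))) = (8*31*(1/4375))/((-1/1117*(-2712))) = 248/(4375*(2712/1117)) = (248/4375)*(1117/2712) = 34627/1483125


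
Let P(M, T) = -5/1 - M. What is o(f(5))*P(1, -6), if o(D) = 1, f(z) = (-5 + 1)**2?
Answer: -6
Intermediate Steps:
f(z) = 16 (f(z) = (-4)**2 = 16)
P(M, T) = -5 - M (P(M, T) = -5*1 - M = -5 - M)
o(f(5))*P(1, -6) = 1*(-5 - 1*1) = 1*(-5 - 1) = 1*(-6) = -6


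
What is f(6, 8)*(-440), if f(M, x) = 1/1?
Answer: -440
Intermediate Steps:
f(M, x) = 1
f(6, 8)*(-440) = 1*(-440) = -440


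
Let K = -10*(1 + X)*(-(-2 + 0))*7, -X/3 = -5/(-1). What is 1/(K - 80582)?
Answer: -1/78622 ≈ -1.2719e-5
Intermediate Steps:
X = -15 (X = -(-15)/(-1) = -(-15)*(-1) = -3*5 = -15)
K = 1960 (K = -10*(1 - 15)*(-(-2 + 0))*7 = -(-140)*(-1*(-2))*7 = -(-140)*2*7 = -10*(-28)*7 = 280*7 = 1960)
1/(K - 80582) = 1/(1960 - 80582) = 1/(-78622) = -1/78622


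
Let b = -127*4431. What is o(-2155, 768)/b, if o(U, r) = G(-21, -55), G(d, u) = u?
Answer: 55/562737 ≈ 9.7737e-5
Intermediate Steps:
o(U, r) = -55
b = -562737
o(-2155, 768)/b = -55/(-562737) = -55*(-1/562737) = 55/562737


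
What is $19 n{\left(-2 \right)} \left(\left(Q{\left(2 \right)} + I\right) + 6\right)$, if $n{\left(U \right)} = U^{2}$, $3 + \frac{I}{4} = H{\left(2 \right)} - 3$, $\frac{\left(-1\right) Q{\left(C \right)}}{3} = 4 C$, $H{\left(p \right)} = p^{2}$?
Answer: $-1976$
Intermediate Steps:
$Q{\left(C \right)} = - 12 C$ ($Q{\left(C \right)} = - 3 \cdot 4 C = - 12 C$)
$I = -8$ ($I = -12 + 4 \left(2^{2} - 3\right) = -12 + 4 \left(4 - 3\right) = -12 + 4 \cdot 1 = -12 + 4 = -8$)
$19 n{\left(-2 \right)} \left(\left(Q{\left(2 \right)} + I\right) + 6\right) = 19 \left(-2\right)^{2} \left(\left(\left(-12\right) 2 - 8\right) + 6\right) = 19 \cdot 4 \left(\left(-24 - 8\right) + 6\right) = 76 \left(-32 + 6\right) = 76 \left(-26\right) = -1976$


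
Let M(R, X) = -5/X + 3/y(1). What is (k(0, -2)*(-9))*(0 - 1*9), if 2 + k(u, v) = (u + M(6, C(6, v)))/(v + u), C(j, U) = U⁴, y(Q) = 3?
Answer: -6075/32 ≈ -189.84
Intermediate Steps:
M(R, X) = 1 - 5/X (M(R, X) = -5/X + 3/3 = -5/X + 3*(⅓) = -5/X + 1 = 1 - 5/X)
k(u, v) = -2 + (u + (-5 + v⁴)/v⁴)/(u + v) (k(u, v) = -2 + (u + (-5 + v⁴)/(v⁴))/(v + u) = -2 + (u + (-5 + v⁴)/v⁴)/(u + v))
(k(0, -2)*(-9))*(0 - 1*9) = (((-5 + (-2)⁴*(1 - 1*0 - 2*(-2)))/((-2)⁴*(0 - 2)))*(-9))*(0 - 1*9) = (((1/16)*(-5 + 16*(1 + 0 + 4))/(-2))*(-9))*(0 - 9) = (((1/16)*(-½)*(-5 + 16*5))*(-9))*(-9) = (((1/16)*(-½)*(-5 + 80))*(-9))*(-9) = (((1/16)*(-½)*75)*(-9))*(-9) = -75/32*(-9)*(-9) = (675/32)*(-9) = -6075/32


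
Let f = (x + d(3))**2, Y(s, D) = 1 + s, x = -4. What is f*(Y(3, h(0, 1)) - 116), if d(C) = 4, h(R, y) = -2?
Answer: 0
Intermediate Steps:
f = 0 (f = (-4 + 4)**2 = 0**2 = 0)
f*(Y(3, h(0, 1)) - 116) = 0*((1 + 3) - 116) = 0*(4 - 116) = 0*(-112) = 0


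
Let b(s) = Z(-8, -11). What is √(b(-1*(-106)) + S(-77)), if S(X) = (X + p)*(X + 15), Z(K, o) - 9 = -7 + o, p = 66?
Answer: √673 ≈ 25.942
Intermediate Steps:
Z(K, o) = 2 + o (Z(K, o) = 9 + (-7 + o) = 2 + o)
S(X) = (15 + X)*(66 + X) (S(X) = (X + 66)*(X + 15) = (66 + X)*(15 + X) = (15 + X)*(66 + X))
b(s) = -9 (b(s) = 2 - 11 = -9)
√(b(-1*(-106)) + S(-77)) = √(-9 + (990 + (-77)² + 81*(-77))) = √(-9 + (990 + 5929 - 6237)) = √(-9 + 682) = √673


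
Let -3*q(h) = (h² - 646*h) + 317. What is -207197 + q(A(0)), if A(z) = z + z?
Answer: -621908/3 ≈ -2.0730e+5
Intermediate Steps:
A(z) = 2*z
q(h) = -317/3 - h²/3 + 646*h/3 (q(h) = -((h² - 646*h) + 317)/3 = -(317 + h² - 646*h)/3 = -317/3 - h²/3 + 646*h/3)
-207197 + q(A(0)) = -207197 + (-317/3 - (2*0)²/3 + 646*(2*0)/3) = -207197 + (-317/3 - ⅓*0² + (646/3)*0) = -207197 + (-317/3 - ⅓*0 + 0) = -207197 + (-317/3 + 0 + 0) = -207197 - 317/3 = -621908/3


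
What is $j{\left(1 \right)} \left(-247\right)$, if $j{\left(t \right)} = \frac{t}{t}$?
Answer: $-247$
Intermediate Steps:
$j{\left(t \right)} = 1$
$j{\left(1 \right)} \left(-247\right) = 1 \left(-247\right) = -247$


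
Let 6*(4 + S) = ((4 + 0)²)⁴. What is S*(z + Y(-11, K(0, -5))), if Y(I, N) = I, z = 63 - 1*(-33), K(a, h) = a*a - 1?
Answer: 2784260/3 ≈ 9.2809e+5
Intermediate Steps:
K(a, h) = -1 + a² (K(a, h) = a² - 1 = -1 + a²)
z = 96 (z = 63 + 33 = 96)
S = 32756/3 (S = -4 + ((4 + 0)²)⁴/6 = -4 + (4²)⁴/6 = -4 + (⅙)*16⁴ = -4 + (⅙)*65536 = -4 + 32768/3 = 32756/3 ≈ 10919.)
S*(z + Y(-11, K(0, -5))) = 32756*(96 - 11)/3 = (32756/3)*85 = 2784260/3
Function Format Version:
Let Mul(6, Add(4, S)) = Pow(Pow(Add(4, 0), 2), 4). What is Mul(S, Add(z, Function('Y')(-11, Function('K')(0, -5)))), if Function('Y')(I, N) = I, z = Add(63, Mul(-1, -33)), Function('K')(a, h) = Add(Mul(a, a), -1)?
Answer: Rational(2784260, 3) ≈ 9.2809e+5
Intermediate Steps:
Function('K')(a, h) = Add(-1, Pow(a, 2)) (Function('K')(a, h) = Add(Pow(a, 2), -1) = Add(-1, Pow(a, 2)))
z = 96 (z = Add(63, 33) = 96)
S = Rational(32756, 3) (S = Add(-4, Mul(Rational(1, 6), Pow(Pow(Add(4, 0), 2), 4))) = Add(-4, Mul(Rational(1, 6), Pow(Pow(4, 2), 4))) = Add(-4, Mul(Rational(1, 6), Pow(16, 4))) = Add(-4, Mul(Rational(1, 6), 65536)) = Add(-4, Rational(32768, 3)) = Rational(32756, 3) ≈ 10919.)
Mul(S, Add(z, Function('Y')(-11, Function('K')(0, -5)))) = Mul(Rational(32756, 3), Add(96, -11)) = Mul(Rational(32756, 3), 85) = Rational(2784260, 3)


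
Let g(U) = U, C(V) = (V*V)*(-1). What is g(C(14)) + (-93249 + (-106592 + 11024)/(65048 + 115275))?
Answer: -1531852573/16393 ≈ -93446.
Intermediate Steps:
C(V) = -V² (C(V) = V²*(-1) = -V²)
g(C(14)) + (-93249 + (-106592 + 11024)/(65048 + 115275)) = -1*14² + (-93249 + (-106592 + 11024)/(65048 + 115275)) = -1*196 + (-93249 - 95568/180323) = -196 + (-93249 - 95568*1/180323) = -196 + (-93249 - 8688/16393) = -196 - 1528639545/16393 = -1531852573/16393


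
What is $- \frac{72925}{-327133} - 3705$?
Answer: $- \frac{1211954840}{327133} \approx -3704.8$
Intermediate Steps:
$- \frac{72925}{-327133} - 3705 = \left(-72925\right) \left(- \frac{1}{327133}\right) - 3705 = \frac{72925}{327133} - 3705 = - \frac{1211954840}{327133}$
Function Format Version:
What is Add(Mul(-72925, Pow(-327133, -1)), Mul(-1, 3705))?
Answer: Rational(-1211954840, 327133) ≈ -3704.8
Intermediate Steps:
Add(Mul(-72925, Pow(-327133, -1)), Mul(-1, 3705)) = Add(Mul(-72925, Rational(-1, 327133)), -3705) = Add(Rational(72925, 327133), -3705) = Rational(-1211954840, 327133)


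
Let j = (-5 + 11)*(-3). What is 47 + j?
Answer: 29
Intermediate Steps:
j = -18 (j = 6*(-3) = -18)
47 + j = 47 - 18 = 29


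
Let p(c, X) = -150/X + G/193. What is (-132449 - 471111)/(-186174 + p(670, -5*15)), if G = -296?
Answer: 29121770/8982873 ≈ 3.2419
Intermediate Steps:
p(c, X) = -296/193 - 150/X (p(c, X) = -150/X - 296/193 = -296/193 - 150/X)
(-132449 - 471111)/(-186174 + p(670, -5*15)) = (-132449 - 471111)/(-186174 + (-296/193 - 150/((-5*15)))) = -603560/(-186174 + (-296/193 - 150/(-75))) = -603560/(-186174 + (-296/193 - 150*(-1/75))) = -603560/(-186174 + (-296/193 + 2)) = -603560/(-186174 + 90/193) = -603560/(-35931492/193) = -603560*(-193/35931492) = 29121770/8982873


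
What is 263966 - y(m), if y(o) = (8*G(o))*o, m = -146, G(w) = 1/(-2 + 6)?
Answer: 264258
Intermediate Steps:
G(w) = ¼ (G(w) = 1/4 = ¼)
y(o) = 2*o (y(o) = (8*(¼))*o = 2*o)
263966 - y(m) = 263966 - 2*(-146) = 263966 - 1*(-292) = 263966 + 292 = 264258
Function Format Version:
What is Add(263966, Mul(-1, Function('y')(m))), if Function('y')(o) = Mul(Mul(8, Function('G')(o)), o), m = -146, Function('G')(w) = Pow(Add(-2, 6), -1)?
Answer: 264258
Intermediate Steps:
Function('G')(w) = Rational(1, 4) (Function('G')(w) = Pow(4, -1) = Rational(1, 4))
Function('y')(o) = Mul(2, o) (Function('y')(o) = Mul(Mul(8, Rational(1, 4)), o) = Mul(2, o))
Add(263966, Mul(-1, Function('y')(m))) = Add(263966, Mul(-1, Mul(2, -146))) = Add(263966, Mul(-1, -292)) = Add(263966, 292) = 264258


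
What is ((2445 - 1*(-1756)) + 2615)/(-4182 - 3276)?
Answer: -1136/1243 ≈ -0.91392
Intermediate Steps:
((2445 - 1*(-1756)) + 2615)/(-4182 - 3276) = ((2445 + 1756) + 2615)/(-7458) = (4201 + 2615)*(-1/7458) = 6816*(-1/7458) = -1136/1243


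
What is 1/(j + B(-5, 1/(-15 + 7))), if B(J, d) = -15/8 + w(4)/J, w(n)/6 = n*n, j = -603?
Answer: -40/24963 ≈ -0.0016024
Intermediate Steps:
w(n) = 6*n² (w(n) = 6*(n*n) = 6*n²)
B(J, d) = -15/8 + 96/J (B(J, d) = -15/8 + (6*4²)/J = -15*⅛ + (6*16)/J = -15/8 + 96/J)
1/(j + B(-5, 1/(-15 + 7))) = 1/(-603 + (-15/8 + 96/(-5))) = 1/(-603 + (-15/8 + 96*(-⅕))) = 1/(-603 + (-15/8 - 96/5)) = 1/(-603 - 843/40) = 1/(-24963/40) = -40/24963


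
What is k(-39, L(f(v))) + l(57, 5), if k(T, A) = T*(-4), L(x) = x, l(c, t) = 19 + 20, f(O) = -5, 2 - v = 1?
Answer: 195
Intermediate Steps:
v = 1 (v = 2 - 1*1 = 2 - 1 = 1)
l(c, t) = 39
k(T, A) = -4*T
k(-39, L(f(v))) + l(57, 5) = -4*(-39) + 39 = 156 + 39 = 195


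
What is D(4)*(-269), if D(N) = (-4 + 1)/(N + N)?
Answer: 807/8 ≈ 100.88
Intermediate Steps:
D(N) = -3/(2*N) (D(N) = -3*1/(2*N) = -3/(2*N))
D(4)*(-269) = -3/2/4*(-269) = -3/2*¼*(-269) = -3/8*(-269) = 807/8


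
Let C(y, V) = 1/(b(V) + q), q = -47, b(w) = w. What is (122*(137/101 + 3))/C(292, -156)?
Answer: -10897040/101 ≈ -1.0789e+5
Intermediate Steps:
C(y, V) = 1/(-47 + V) (C(y, V) = 1/(V - 47) = 1/(-47 + V))
(122*(137/101 + 3))/C(292, -156) = (122*(137/101 + 3))/(1/(-47 - 156)) = (122*(137*(1/101) + 3))/(1/(-203)) = (122*(137/101 + 3))/(-1/203) = (122*(440/101))*(-203) = (53680/101)*(-203) = -10897040/101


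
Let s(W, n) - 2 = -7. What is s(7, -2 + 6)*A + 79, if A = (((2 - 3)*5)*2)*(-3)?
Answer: -71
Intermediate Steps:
A = 30 (A = (-1*5*2)*(-3) = -5*2*(-3) = -10*(-3) = 30)
s(W, n) = -5 (s(W, n) = 2 - 7 = -5)
s(7, -2 + 6)*A + 79 = -5*30 + 79 = -150 + 79 = -71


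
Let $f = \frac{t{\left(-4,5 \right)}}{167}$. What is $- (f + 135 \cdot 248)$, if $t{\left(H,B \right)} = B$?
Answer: $- \frac{5591165}{167} \approx -33480.0$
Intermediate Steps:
$f = \frac{5}{167} \approx 0.02994$
$- (f + 135 \cdot 248) = - (\frac{5}{167} + 135 \cdot 248) = - (\frac{5}{167} + 33480) = \left(-1\right) \frac{5591165}{167} = - \frac{5591165}{167}$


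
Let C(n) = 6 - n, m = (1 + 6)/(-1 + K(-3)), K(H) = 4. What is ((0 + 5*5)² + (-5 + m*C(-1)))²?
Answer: 3644281/9 ≈ 4.0492e+5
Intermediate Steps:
m = 7/3 (m = (1 + 6)/(-1 + 4) = 7/3 ≈ 2.3333)
((0 + 5*5)² + (-5 + m*C(-1)))² = ((0 + 5*5)² + (-5 + 7*(6 - 1*(-1))/3))² = ((0 + 25)² + (-5 + 7*(6 + 1)/3))² = (25² + (-5 + (7/3)*7))² = (625 + (-5 + 49/3))² = (625 + 34/3)² = (1909/3)² = 3644281/9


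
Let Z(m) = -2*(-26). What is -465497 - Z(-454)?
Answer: -465549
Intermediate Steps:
Z(m) = 52
-465497 - Z(-454) = -465497 - 1*52 = -465497 - 52 = -465549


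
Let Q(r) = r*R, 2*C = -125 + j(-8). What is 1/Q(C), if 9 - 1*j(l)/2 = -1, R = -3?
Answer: 2/315 ≈ 0.0063492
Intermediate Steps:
j(l) = 20 (j(l) = 18 - 2*(-1) = 18 + 2 = 20)
C = -105/2 (C = (-125 + 20)/2 = (1/2)*(-105) = -105/2 ≈ -52.500)
Q(r) = -3*r (Q(r) = r*(-3) = -3*r)
1/Q(C) = 1/(-3*(-105/2)) = 1/(315/2) = 2/315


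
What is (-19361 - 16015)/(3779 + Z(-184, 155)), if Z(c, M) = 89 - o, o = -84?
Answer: -2211/247 ≈ -8.9514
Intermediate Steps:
Z(c, M) = 173 (Z(c, M) = 89 - 1*(-84) = 89 + 84 = 173)
(-19361 - 16015)/(3779 + Z(-184, 155)) = (-19361 - 16015)/(3779 + 173) = -35376/3952 = -35376*1/3952 = -2211/247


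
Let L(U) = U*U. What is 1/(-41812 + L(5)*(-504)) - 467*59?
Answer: -1499213837/54412 ≈ -27553.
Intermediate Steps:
L(U) = U**2
1/(-41812 + L(5)*(-504)) - 467*59 = 1/(-41812 + 5**2*(-504)) - 467*59 = 1/(-41812 + 25*(-504)) - 27553 = 1/(-41812 - 12600) - 27553 = 1/(-54412) - 27553 = -1/54412 - 27553 = -1499213837/54412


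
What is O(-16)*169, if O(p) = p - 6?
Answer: -3718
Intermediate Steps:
O(p) = -6 + p
O(-16)*169 = (-6 - 16)*169 = -22*169 = -3718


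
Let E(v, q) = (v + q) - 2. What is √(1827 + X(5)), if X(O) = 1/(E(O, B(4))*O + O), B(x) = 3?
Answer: √2238110/35 ≈ 42.744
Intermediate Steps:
E(v, q) = -2 + q + v (E(v, q) = (q + v) - 2 = -2 + q + v)
X(O) = 1/(O + O*(1 + O)) (X(O) = 1/((-2 + 3 + O)*O + O) = 1/((1 + O)*O + O) = 1/(O*(1 + O) + O) = 1/(O + O*(1 + O)))
√(1827 + X(5)) = √(1827 + 1/(5*(2 + 5))) = √(1827 + (⅕)/7) = √(1827 + (⅕)*(⅐)) = √(1827 + 1/35) = √(63946/35) = √2238110/35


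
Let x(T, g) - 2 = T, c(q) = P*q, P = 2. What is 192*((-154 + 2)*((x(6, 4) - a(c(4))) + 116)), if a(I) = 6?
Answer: -3443712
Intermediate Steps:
c(q) = 2*q
x(T, g) = 2 + T
192*((-154 + 2)*((x(6, 4) - a(c(4))) + 116)) = 192*((-154 + 2)*(((2 + 6) - 1*6) + 116)) = 192*(-152*((8 - 6) + 116)) = 192*(-152*(2 + 116)) = 192*(-152*118) = 192*(-17936) = -3443712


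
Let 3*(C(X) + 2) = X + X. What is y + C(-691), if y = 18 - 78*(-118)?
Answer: 26278/3 ≈ 8759.3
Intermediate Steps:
C(X) = -2 + 2*X/3 (C(X) = -2 + (X + X)/3 = -2 + (2*X)/3 = -2 + 2*X/3)
y = 9222 (y = 18 + 9204 = 9222)
y + C(-691) = 9222 + (-2 + (⅔)*(-691)) = 9222 + (-2 - 1382/3) = 9222 - 1388/3 = 26278/3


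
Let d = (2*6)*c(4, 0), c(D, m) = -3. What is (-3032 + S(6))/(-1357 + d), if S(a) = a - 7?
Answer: 3033/1393 ≈ 2.1773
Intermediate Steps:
S(a) = -7 + a
d = -36 (d = (2*6)*(-3) = 12*(-3) = -36)
(-3032 + S(6))/(-1357 + d) = (-3032 + (-7 + 6))/(-1357 - 36) = (-3032 - 1)/(-1393) = -3033*(-1/1393) = 3033/1393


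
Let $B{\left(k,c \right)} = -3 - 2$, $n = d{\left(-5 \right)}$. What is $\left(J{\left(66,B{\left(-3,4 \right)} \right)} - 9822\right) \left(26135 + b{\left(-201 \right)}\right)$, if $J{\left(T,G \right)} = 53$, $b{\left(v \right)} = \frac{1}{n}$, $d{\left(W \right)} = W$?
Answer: $- \frac{1276554306}{5} \approx -2.5531 \cdot 10^{8}$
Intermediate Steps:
$n = -5$
$B{\left(k,c \right)} = -5$ ($B{\left(k,c \right)} = -3 - 2 = -5$)
$b{\left(v \right)} = - \frac{1}{5}$ ($b{\left(v \right)} = \frac{1}{-5} = - \frac{1}{5}$)
$\left(J{\left(66,B{\left(-3,4 \right)} \right)} - 9822\right) \left(26135 + b{\left(-201 \right)}\right) = \left(53 - 9822\right) \left(26135 - \frac{1}{5}\right) = \left(-9769\right) \frac{130674}{5} = - \frac{1276554306}{5}$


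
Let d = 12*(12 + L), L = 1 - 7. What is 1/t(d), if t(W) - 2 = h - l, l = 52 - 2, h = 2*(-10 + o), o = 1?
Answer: -1/66 ≈ -0.015152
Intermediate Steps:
L = -6
h = -18 (h = 2*(-10 + 1) = 2*(-9) = -18)
l = 50
d = 72 (d = 12*(12 - 6) = 12*6 = 72)
t(W) = -66 (t(W) = 2 + (-18 - 1*50) = 2 + (-18 - 50) = 2 - 68 = -66)
1/t(d) = 1/(-66) = -1/66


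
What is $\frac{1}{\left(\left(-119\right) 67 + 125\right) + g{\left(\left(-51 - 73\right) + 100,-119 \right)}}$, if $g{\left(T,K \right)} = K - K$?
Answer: $- \frac{1}{7848} \approx -0.00012742$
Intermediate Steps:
$g{\left(T,K \right)} = 0$
$\frac{1}{\left(\left(-119\right) 67 + 125\right) + g{\left(\left(-51 - 73\right) + 100,-119 \right)}} = \frac{1}{\left(\left(-119\right) 67 + 125\right) + 0} = \frac{1}{\left(-7973 + 125\right) + 0} = \frac{1}{-7848 + 0} = \frac{1}{-7848} = - \frac{1}{7848}$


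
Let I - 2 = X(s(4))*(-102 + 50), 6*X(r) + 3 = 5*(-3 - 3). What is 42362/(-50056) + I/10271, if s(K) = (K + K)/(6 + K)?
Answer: -210341987/257062588 ≈ -0.81825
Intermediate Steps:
s(K) = 2*K/(6 + K) (s(K) = (2*K)/(6 + K) = 2*K/(6 + K))
X(r) = -11/2 (X(r) = -1/2 + (5*(-3 - 3))/6 = -1/2 + (5*(-6))/6 = -1/2 + (1/6)*(-30) = -1/2 - 5 = -11/2)
I = 288 (I = 2 - 11*(-102 + 50)/2 = 2 - 11/2*(-52) = 2 + 286 = 288)
42362/(-50056) + I/10271 = 42362/(-50056) + 288/10271 = 42362*(-1/50056) + 288*(1/10271) = -21181/25028 + 288/10271 = -210341987/257062588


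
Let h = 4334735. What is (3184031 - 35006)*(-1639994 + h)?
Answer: 8485806777525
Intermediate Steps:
(3184031 - 35006)*(-1639994 + h) = (3184031 - 35006)*(-1639994 + 4334735) = 3149025*2694741 = 8485806777525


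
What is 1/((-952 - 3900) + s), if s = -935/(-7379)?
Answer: -7379/35801973 ≈ -0.00020611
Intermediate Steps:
s = 935/7379 (s = -935*(-1/7379) = 935/7379 ≈ 0.12671)
1/((-952 - 3900) + s) = 1/((-952 - 3900) + 935/7379) = 1/(-4852 + 935/7379) = 1/(-35801973/7379) = -7379/35801973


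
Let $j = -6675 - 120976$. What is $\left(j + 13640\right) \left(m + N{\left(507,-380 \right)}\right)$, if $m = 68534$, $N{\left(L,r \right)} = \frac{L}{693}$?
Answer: $- \frac{1804967768753}{231} \approx -7.8137 \cdot 10^{9}$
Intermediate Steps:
$N{\left(L,r \right)} = \frac{L}{693}$ ($N{\left(L,r \right)} = L \frac{1}{693} = \frac{L}{693}$)
$j = -127651$ ($j = -6675 - 120976 = -127651$)
$\left(j + 13640\right) \left(m + N{\left(507,-380 \right)}\right) = \left(-127651 + 13640\right) \left(68534 + \frac{1}{693} \cdot 507\right) = - 114011 \left(68534 + \frac{169}{231}\right) = \left(-114011\right) \frac{15831523}{231} = - \frac{1804967768753}{231}$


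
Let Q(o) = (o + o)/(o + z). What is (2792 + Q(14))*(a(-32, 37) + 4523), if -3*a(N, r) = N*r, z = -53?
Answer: 1606011580/117 ≈ 1.3727e+7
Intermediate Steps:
a(N, r) = -N*r/3
Q(o) = 2*o/(-53 + o) (Q(o) = (o + o)/(o - 53) = (2*o)/(-53 + o) = 2*o/(-53 + o))
(2792 + Q(14))*(a(-32, 37) + 4523) = (2792 + 2*14/(-53 + 14))*(-⅓*(-32)*37 + 4523) = (2792 + 2*14/(-39))*(1184/3 + 4523) = (2792 + 2*14*(-1/39))*(14753/3) = (2792 - 28/39)*(14753/3) = (108860/39)*(14753/3) = 1606011580/117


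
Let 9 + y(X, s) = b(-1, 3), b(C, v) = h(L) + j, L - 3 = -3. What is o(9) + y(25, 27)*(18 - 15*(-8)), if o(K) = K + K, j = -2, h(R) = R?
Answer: -1500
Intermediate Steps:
L = 0 (L = 3 - 3 = 0)
b(C, v) = -2 (b(C, v) = 0 - 2 = -2)
y(X, s) = -11 (y(X, s) = -9 - 2 = -11)
o(K) = 2*K
o(9) + y(25, 27)*(18 - 15*(-8)) = 2*9 - 11*(18 - 15*(-8)) = 18 - 11*(18 + 120) = 18 - 11*138 = 18 - 1518 = -1500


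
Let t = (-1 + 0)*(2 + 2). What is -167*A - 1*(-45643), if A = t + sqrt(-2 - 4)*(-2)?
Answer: 46311 + 334*I*sqrt(6) ≈ 46311.0 + 818.13*I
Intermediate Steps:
t = -4 (t = -1*4 = -4)
A = -4 - 2*I*sqrt(6) (A = -4 + sqrt(-2 - 4)*(-2) = -4 + sqrt(-6)*(-2) = -4 + (I*sqrt(6))*(-2) = -4 - 2*I*sqrt(6) ≈ -4.0 - 4.899*I)
-167*A - 1*(-45643) = -167*(-4 - 2*I*sqrt(6)) - 1*(-45643) = (668 + 334*I*sqrt(6)) + 45643 = 46311 + 334*I*sqrt(6)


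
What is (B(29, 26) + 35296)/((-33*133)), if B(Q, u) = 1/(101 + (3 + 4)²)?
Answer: -756343/94050 ≈ -8.0419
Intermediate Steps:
B(Q, u) = 1/150 (B(Q, u) = 1/(101 + 7²) = 1/(101 + 49) = 1/150)
(B(29, 26) + 35296)/((-33*133)) = (1/150 + 35296)/((-33*133)) = (5294401/150)/(-4389) = (5294401/150)*(-1/4389) = -756343/94050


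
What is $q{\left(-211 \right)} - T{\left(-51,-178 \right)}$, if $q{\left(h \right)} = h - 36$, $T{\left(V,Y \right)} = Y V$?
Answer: $-9325$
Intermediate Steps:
$T{\left(V,Y \right)} = V Y$
$q{\left(h \right)} = -36 + h$
$q{\left(-211 \right)} - T{\left(-51,-178 \right)} = \left(-36 - 211\right) - \left(-51\right) \left(-178\right) = -247 - 9078 = -9325$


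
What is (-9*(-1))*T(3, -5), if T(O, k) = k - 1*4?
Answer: -81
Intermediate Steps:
T(O, k) = -4 + k (T(O, k) = k - 4 = -4 + k)
(-9*(-1))*T(3, -5) = (-9*(-1))*(-4 - 5) = 9*(-9) = -81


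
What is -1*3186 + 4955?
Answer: 1769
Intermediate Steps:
-1*3186 + 4955 = -3186 + 4955 = 1769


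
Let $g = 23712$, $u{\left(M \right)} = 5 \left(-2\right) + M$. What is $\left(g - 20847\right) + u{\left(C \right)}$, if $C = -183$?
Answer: $2672$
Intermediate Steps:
$u{\left(M \right)} = -10 + M$
$\left(g - 20847\right) + u{\left(C \right)} = \left(23712 - 20847\right) - 193 = 2865 - 193 = 2672$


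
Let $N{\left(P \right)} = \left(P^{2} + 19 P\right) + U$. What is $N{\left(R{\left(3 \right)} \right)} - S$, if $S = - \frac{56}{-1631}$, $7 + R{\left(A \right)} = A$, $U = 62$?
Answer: $\frac{458}{233} \approx 1.9657$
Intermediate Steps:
$R{\left(A \right)} = -7 + A$
$N{\left(P \right)} = 62 + P^{2} + 19 P$ ($N{\left(P \right)} = \left(P^{2} + 19 P\right) + 62 = 62 + P^{2} + 19 P$)
$S = \frac{8}{233}$ ($S = \left(-56\right) \left(- \frac{1}{1631}\right) = \frac{8}{233} \approx 0.034335$)
$N{\left(R{\left(3 \right)} \right)} - S = \left(62 + \left(-7 + 3\right)^{2} + 19 \left(-7 + 3\right)\right) - \frac{8}{233} = \left(62 + \left(-4\right)^{2} + 19 \left(-4\right)\right) - \frac{8}{233} = \left(62 + 16 - 76\right) - \frac{8}{233} = 2 - \frac{8}{233} = \frac{458}{233}$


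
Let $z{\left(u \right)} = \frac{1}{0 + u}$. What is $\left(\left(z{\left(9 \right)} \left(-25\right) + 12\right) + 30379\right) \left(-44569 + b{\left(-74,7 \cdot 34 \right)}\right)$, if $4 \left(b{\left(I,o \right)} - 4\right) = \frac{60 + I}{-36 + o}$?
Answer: $- \frac{2462029499449}{1818} \approx -1.3543 \cdot 10^{9}$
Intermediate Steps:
$z{\left(u \right)} = \frac{1}{u}$
$b{\left(I,o \right)} = 4 + \frac{60 + I}{4 \left(-36 + o\right)}$ ($b{\left(I,o \right)} = 4 + \frac{\left(60 + I\right) \frac{1}{-36 + o}}{4} = 4 + \frac{\frac{1}{-36 + o} \left(60 + I\right)}{4} = 4 + \frac{60 + I}{4 \left(-36 + o\right)}$)
$\left(\left(z{\left(9 \right)} \left(-25\right) + 12\right) + 30379\right) \left(-44569 + b{\left(-74,7 \cdot 34 \right)}\right) = \left(\left(\frac{1}{9} \left(-25\right) + 12\right) + 30379\right) \left(-44569 + \frac{-516 - 74 + 16 \cdot 7 \cdot 34}{4 \left(-36 + 7 \cdot 34\right)}\right) = \left(\left(\frac{1}{9} \left(-25\right) + 12\right) + 30379\right) \left(-44569 + \frac{-516 - 74 + 16 \cdot 238}{4 \left(-36 + 238\right)}\right) = \left(\left(- \frac{25}{9} + 12\right) + 30379\right) \left(-44569 + \frac{-516 - 74 + 3808}{4 \cdot 202}\right) = \left(\frac{83}{9} + 30379\right) \left(-44569 + \frac{1}{4} \cdot \frac{1}{202} \cdot 3218\right) = \frac{273494 \left(-44569 + \frac{1609}{404}\right)}{9} = \frac{273494}{9} \left(- \frac{18004267}{404}\right) = - \frac{2462029499449}{1818}$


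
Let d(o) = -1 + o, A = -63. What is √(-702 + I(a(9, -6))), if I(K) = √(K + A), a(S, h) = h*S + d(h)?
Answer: √(-702 + 2*I*√31) ≈ 0.2101 + 26.496*I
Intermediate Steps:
a(S, h) = -1 + h + S*h (a(S, h) = h*S + (-1 + h) = S*h + (-1 + h) = -1 + h + S*h)
I(K) = √(-63 + K) (I(K) = √(K - 63) = √(-63 + K))
√(-702 + I(a(9, -6))) = √(-702 + √(-63 + (-1 - 6 + 9*(-6)))) = √(-702 + √(-63 + (-1 - 6 - 54))) = √(-702 + √(-63 - 61)) = √(-702 + √(-124)) = √(-702 + 2*I*√31)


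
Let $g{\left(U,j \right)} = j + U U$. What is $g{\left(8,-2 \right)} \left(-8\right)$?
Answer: $-496$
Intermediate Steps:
$g{\left(U,j \right)} = j + U^{2}$
$g{\left(8,-2 \right)} \left(-8\right) = \left(-2 + 8^{2}\right) \left(-8\right) = \left(-2 + 64\right) \left(-8\right) = 62 \left(-8\right) = -496$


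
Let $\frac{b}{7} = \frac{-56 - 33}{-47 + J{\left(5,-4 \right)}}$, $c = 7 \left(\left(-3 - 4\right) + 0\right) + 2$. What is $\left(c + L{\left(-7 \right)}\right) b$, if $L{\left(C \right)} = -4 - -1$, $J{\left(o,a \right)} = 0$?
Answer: $- \frac{31150}{47} \approx -662.77$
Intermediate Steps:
$L{\left(C \right)} = -3$ ($L{\left(C \right)} = -4 + 1 = -3$)
$c = -47$ ($c = 7 \left(-7 + 0\right) + 2 = 7 \left(-7\right) + 2 = -49 + 2 = -47$)
$b = \frac{623}{47}$ ($b = 7 \frac{-56 - 33}{-47 + 0} = 7 \left(- \frac{89}{-47}\right) = 7 \left(\left(-89\right) \left(- \frac{1}{47}\right)\right) = 7 \cdot \frac{89}{47} = \frac{623}{47} \approx 13.255$)
$\left(c + L{\left(-7 \right)}\right) b = \left(-47 - 3\right) \frac{623}{47} = \left(-50\right) \frac{623}{47} = - \frac{31150}{47}$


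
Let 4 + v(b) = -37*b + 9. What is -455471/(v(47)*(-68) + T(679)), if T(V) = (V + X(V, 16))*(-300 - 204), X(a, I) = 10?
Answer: 455471/229344 ≈ 1.9860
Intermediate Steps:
v(b) = 5 - 37*b (v(b) = -4 + (-37*b + 9) = -4 + (9 - 37*b) = 5 - 37*b)
T(V) = -5040 - 504*V (T(V) = (V + 10)*(-300 - 204) = (10 + V)*(-504) = -5040 - 504*V)
-455471/(v(47)*(-68) + T(679)) = -455471/((5 - 37*47)*(-68) + (-5040 - 504*679)) = -455471/((5 - 1739)*(-68) + (-5040 - 342216)) = -455471/(-1734*(-68) - 347256) = -455471/(117912 - 347256) = -455471/(-229344) = -455471*(-1/229344) = 455471/229344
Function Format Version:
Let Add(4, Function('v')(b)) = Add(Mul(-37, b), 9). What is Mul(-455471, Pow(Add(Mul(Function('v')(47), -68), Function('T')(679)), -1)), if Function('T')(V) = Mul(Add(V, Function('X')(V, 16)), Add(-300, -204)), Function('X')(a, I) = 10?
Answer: Rational(455471, 229344) ≈ 1.9860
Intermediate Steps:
Function('v')(b) = Add(5, Mul(-37, b)) (Function('v')(b) = Add(-4, Add(Mul(-37, b), 9)) = Add(-4, Add(9, Mul(-37, b))) = Add(5, Mul(-37, b)))
Function('T')(V) = Add(-5040, Mul(-504, V)) (Function('T')(V) = Mul(Add(V, 10), Add(-300, -204)) = Mul(Add(10, V), -504) = Add(-5040, Mul(-504, V)))
Mul(-455471, Pow(Add(Mul(Function('v')(47), -68), Function('T')(679)), -1)) = Mul(-455471, Pow(Add(Mul(Add(5, Mul(-37, 47)), -68), Add(-5040, Mul(-504, 679))), -1)) = Mul(-455471, Pow(Add(Mul(Add(5, -1739), -68), Add(-5040, -342216)), -1)) = Mul(-455471, Pow(Add(Mul(-1734, -68), -347256), -1)) = Mul(-455471, Pow(Add(117912, -347256), -1)) = Mul(-455471, Pow(-229344, -1)) = Mul(-455471, Rational(-1, 229344)) = Rational(455471, 229344)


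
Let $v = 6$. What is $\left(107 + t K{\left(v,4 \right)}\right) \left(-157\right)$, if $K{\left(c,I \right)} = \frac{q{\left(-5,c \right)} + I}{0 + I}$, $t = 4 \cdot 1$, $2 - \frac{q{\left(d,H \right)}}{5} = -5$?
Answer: $-22922$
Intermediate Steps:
$q{\left(d,H \right)} = 35$ ($q{\left(d,H \right)} = 10 - -25 = 10 + 25 = 35$)
$t = 4$
$K{\left(c,I \right)} = \frac{35 + I}{I}$ ($K{\left(c,I \right)} = \frac{35 + I}{0 + I} = \frac{35 + I}{I}$)
$\left(107 + t K{\left(v,4 \right)}\right) \left(-157\right) = \left(107 + 4 \frac{35 + 4}{4}\right) \left(-157\right) = \left(107 + 4 \cdot \frac{1}{4} \cdot 39\right) \left(-157\right) = \left(107 + 4 \cdot \frac{39}{4}\right) \left(-157\right) = \left(107 + 39\right) \left(-157\right) = 146 \left(-157\right) = -22922$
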